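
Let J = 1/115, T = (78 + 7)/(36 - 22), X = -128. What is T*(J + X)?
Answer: -250223/322 ≈ -777.09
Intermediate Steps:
T = 85/14 ≈ 6.0714
J = 1/115 ≈ 0.0086956
T*(J + X) = 85*(1/115 - 128)/14 = (85/14)*(-14719/115) = -250223/322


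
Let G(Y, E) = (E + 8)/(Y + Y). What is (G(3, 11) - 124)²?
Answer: 525625/36 ≈ 14601.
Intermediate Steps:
G(Y, E) = (8 + E)/(2*Y) (G(Y, E) = (8 + E)/((2*Y)) = (8 + E)*(1/(2*Y)) = (8 + E)/(2*Y))
(G(3, 11) - 124)² = ((½)*(8 + 11)/3 - 124)² = ((½)*(⅓)*19 - 124)² = (19/6 - 124)² = (-725/6)² = 525625/36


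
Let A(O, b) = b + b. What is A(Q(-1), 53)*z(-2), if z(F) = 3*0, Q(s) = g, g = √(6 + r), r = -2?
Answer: 0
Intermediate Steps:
g = 2 (g = √(6 - 2) = √4 = 2)
Q(s) = 2
A(O, b) = 2*b
z(F) = 0
A(Q(-1), 53)*z(-2) = (2*53)*0 = 106*0 = 0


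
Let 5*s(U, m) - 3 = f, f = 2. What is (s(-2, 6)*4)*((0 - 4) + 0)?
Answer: -16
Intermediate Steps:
s(U, m) = 1 (s(U, m) = 3/5 + (1/5)*2 = 3/5 + 2/5 = 1)
(s(-2, 6)*4)*((0 - 4) + 0) = (1*4)*((0 - 4) + 0) = 4*(-4 + 0) = 4*(-4) = -16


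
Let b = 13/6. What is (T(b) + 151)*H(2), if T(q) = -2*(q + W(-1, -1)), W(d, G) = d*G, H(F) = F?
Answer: 868/3 ≈ 289.33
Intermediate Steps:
W(d, G) = G*d
b = 13/6 (b = 13*(1/6) = 13/6 ≈ 2.1667)
T(q) = -2 - 2*q (T(q) = -2*(q - 1*(-1)) = -2*(q + 1) = -2*(1 + q) = -2 - 2*q)
(T(b) + 151)*H(2) = ((-2 - 2*13/6) + 151)*2 = ((-2 - 13/3) + 151)*2 = (-19/3 + 151)*2 = (434/3)*2 = 868/3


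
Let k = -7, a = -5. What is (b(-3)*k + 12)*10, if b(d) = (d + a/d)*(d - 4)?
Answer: -1600/3 ≈ -533.33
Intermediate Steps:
b(d) = (-4 + d)*(d - 5/d) (b(d) = (d - 5/d)*(d - 4) = (d - 5/d)*(-4 + d) = (-4 + d)*(d - 5/d))
(b(-3)*k + 12)*10 = ((-5 + (-3)² - 4*(-3) + 20/(-3))*(-7) + 12)*10 = ((-5 + 9 + 12 + 20*(-⅓))*(-7) + 12)*10 = ((-5 + 9 + 12 - 20/3)*(-7) + 12)*10 = ((28/3)*(-7) + 12)*10 = (-196/3 + 12)*10 = -160/3*10 = -1600/3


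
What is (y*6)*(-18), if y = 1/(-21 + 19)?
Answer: 54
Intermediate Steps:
y = -½ (y = 1/(-2) = -½ ≈ -0.50000)
(y*6)*(-18) = -½*6*(-18) = -3*(-18) = 54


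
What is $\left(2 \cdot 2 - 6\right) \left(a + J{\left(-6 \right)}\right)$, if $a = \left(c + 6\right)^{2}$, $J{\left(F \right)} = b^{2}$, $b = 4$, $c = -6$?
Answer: $-32$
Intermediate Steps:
$J{\left(F \right)} = 16$ ($J{\left(F \right)} = 4^{2} = 16$)
$a = 0$ ($a = \left(-6 + 6\right)^{2} = 0^{2} = 0$)
$\left(2 \cdot 2 - 6\right) \left(a + J{\left(-6 \right)}\right) = \left(2 \cdot 2 - 6\right) \left(0 + 16\right) = \left(4 - 6\right) 16 = \left(-2\right) 16 = -32$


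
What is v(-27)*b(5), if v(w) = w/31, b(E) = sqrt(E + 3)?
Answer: -54*sqrt(2)/31 ≈ -2.4635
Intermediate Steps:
b(E) = sqrt(3 + E)
v(w) = w/31 (v(w) = w*(1/31) = w/31)
v(-27)*b(5) = ((1/31)*(-27))*sqrt(3 + 5) = -54*sqrt(2)/31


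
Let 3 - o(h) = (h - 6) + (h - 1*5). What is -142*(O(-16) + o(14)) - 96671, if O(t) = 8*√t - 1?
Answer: -94541 - 4544*I ≈ -94541.0 - 4544.0*I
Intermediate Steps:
o(h) = 14 - 2*h (o(h) = 3 - ((h - 6) + (h - 1*5)) = 3 - ((-6 + h) + (h - 5)) = 3 - ((-6 + h) + (-5 + h)) = 3 - (-11 + 2*h) = 3 + (11 - 2*h) = 14 - 2*h)
O(t) = -1 + 8*√t
-142*(O(-16) + o(14)) - 96671 = -142*((-1 + 8*√(-16)) + (14 - 2*14)) - 96671 = -142*((-1 + 8*(4*I)) + (14 - 28)) - 96671 = -142*((-1 + 32*I) - 14) - 96671 = -142*(-15 + 32*I) - 96671 = (2130 - 4544*I) - 96671 = -94541 - 4544*I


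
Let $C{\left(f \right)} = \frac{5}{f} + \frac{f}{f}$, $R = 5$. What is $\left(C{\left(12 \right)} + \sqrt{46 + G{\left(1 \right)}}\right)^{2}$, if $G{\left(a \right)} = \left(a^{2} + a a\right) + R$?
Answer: $\frac{7921}{144} + \frac{17 \sqrt{53}}{6} \approx 75.634$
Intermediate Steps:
$C{\left(f \right)} = 1 + \frac{5}{f}$ ($C{\left(f \right)} = \frac{5}{f} + 1 = 1 + \frac{5}{f}$)
$G{\left(a \right)} = 5 + 2 a^{2}$ ($G{\left(a \right)} = \left(a^{2} + a a\right) + 5 = \left(a^{2} + a^{2}\right) + 5 = 2 a^{2} + 5 = 5 + 2 a^{2}$)
$\left(C{\left(12 \right)} + \sqrt{46 + G{\left(1 \right)}}\right)^{2} = \left(\frac{5 + 12}{12} + \sqrt{46 + \left(5 + 2 \cdot 1^{2}\right)}\right)^{2} = \left(\frac{1}{12} \cdot 17 + \sqrt{46 + \left(5 + 2 \cdot 1\right)}\right)^{2} = \left(\frac{17}{12} + \sqrt{46 + \left(5 + 2\right)}\right)^{2} = \left(\frac{17}{12} + \sqrt{46 + 7}\right)^{2} = \left(\frac{17}{12} + \sqrt{53}\right)^{2}$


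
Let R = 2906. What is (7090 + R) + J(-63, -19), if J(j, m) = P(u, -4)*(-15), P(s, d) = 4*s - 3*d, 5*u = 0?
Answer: 9816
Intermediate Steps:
u = 0 (u = (1/5)*0 = 0)
P(s, d) = -3*d + 4*s
J(j, m) = -180 (J(j, m) = (-3*(-4) + 4*0)*(-15) = (12 + 0)*(-15) = 12*(-15) = -180)
(7090 + R) + J(-63, -19) = (7090 + 2906) - 180 = 9996 - 180 = 9816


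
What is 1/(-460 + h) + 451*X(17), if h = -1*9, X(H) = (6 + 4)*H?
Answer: 35958229/469 ≈ 76670.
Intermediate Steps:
X(H) = 10*H
h = -9
1/(-460 + h) + 451*X(17) = 1/(-460 - 9) + 451*(10*17) = 1/(-469) + 451*170 = -1/469 + 76670 = 35958229/469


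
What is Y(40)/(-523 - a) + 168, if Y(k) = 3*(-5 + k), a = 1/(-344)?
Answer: 30188928/179911 ≈ 167.80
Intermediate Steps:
a = -1/344 ≈ -0.0029070
Y(k) = -15 + 3*k
Y(40)/(-523 - a) + 168 = (-15 + 3*40)/(-523 - 1*(-1/344)) + 168 = (-15 + 120)/(-523 + 1/344) + 168 = 105/(-179911/344) + 168 = -344/179911*105 + 168 = -36120/179911 + 168 = 30188928/179911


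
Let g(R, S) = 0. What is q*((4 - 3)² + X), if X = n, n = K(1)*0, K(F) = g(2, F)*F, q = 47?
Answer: 47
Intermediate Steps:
K(F) = 0 (K(F) = 0*F = 0)
n = 0 (n = 0*0 = 0)
X = 0
q*((4 - 3)² + X) = 47*((4 - 3)² + 0) = 47*(1² + 0) = 47*(1 + 0) = 47*1 = 47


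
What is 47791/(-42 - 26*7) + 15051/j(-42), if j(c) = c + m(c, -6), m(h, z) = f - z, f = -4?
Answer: -660383/1120 ≈ -589.63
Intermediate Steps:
m(h, z) = -4 - z
j(c) = 2 + c (j(c) = c + (-4 - 1*(-6)) = c + (-4 + 6) = c + 2 = 2 + c)
47791/(-42 - 26*7) + 15051/j(-42) = 47791/(-42 - 26*7) + 15051/(2 - 42) = 47791/(-42 - 182) + 15051/(-40) = 47791/(-224) + 15051*(-1/40) = 47791*(-1/224) - 15051/40 = -47791/224 - 15051/40 = -660383/1120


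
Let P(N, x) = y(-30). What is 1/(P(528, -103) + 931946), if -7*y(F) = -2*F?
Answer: 7/6523562 ≈ 1.0730e-6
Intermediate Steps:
y(F) = 2*F/7 (y(F) = -(-2)*F/7 = 2*F/7)
P(N, x) = -60/7 (P(N, x) = (2/7)*(-30) = -60/7)
1/(P(528, -103) + 931946) = 1/(-60/7 + 931946) = 1/(6523562/7) = 7/6523562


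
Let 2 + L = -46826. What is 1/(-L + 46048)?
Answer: 1/92876 ≈ 1.0767e-5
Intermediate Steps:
L = -46828 (L = -2 - 46826 = -46828)
1/(-L + 46048) = 1/(-1*(-46828) + 46048) = 1/(46828 + 46048) = 1/92876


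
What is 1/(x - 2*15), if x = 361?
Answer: 1/331 ≈ 0.0030211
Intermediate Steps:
1/(x - 2*15) = 1/(361 - 2*15) = 1/(361 - 30) = 1/331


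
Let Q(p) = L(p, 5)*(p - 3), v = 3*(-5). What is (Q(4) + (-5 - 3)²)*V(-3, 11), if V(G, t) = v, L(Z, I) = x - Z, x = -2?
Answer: -870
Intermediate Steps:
L(Z, I) = -2 - Z
v = -15
Q(p) = (-3 + p)*(-2 - p) (Q(p) = (-2 - p)*(p - 3) = (-2 - p)*(-3 + p) = (-3 + p)*(-2 - p))
V(G, t) = -15
(Q(4) + (-5 - 3)²)*V(-3, 11) = ((6 + 4 - 1*4²) + (-5 - 3)²)*(-15) = ((6 + 4 - 1*16) + (-8)²)*(-15) = ((6 + 4 - 16) + 64)*(-15) = (-6 + 64)*(-15) = 58*(-15) = -870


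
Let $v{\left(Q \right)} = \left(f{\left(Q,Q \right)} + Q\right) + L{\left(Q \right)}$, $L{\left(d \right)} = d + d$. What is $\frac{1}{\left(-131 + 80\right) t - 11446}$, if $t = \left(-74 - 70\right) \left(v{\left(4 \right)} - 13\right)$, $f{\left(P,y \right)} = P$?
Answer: $\frac{1}{10586} \approx 9.4464 \cdot 10^{-5}$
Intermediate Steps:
$L{\left(d \right)} = 2 d$
$v{\left(Q \right)} = 4 Q$ ($v{\left(Q \right)} = \left(Q + Q\right) + 2 Q = 2 Q + 2 Q = 4 Q$)
$t = -432$ ($t = \left(-74 - 70\right) \left(4 \cdot 4 - 13\right) = - 144 \left(16 - 13\right) = \left(-144\right) 3 = -432$)
$\frac{1}{\left(-131 + 80\right) t - 11446} = \frac{1}{\left(-131 + 80\right) \left(-432\right) - 11446} = \frac{1}{\left(-51\right) \left(-432\right) - 11446} = \frac{1}{22032 - 11446} = \frac{1}{10586}$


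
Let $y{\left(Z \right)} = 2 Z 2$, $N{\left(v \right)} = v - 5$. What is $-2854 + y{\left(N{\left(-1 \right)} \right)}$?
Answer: $-2878$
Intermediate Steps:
$N{\left(v \right)} = -5 + v$ ($N{\left(v \right)} = v - 5 = -5 + v$)
$y{\left(Z \right)} = 4 Z$
$-2854 + y{\left(N{\left(-1 \right)} \right)} = -2854 + 4 \left(-5 - 1\right) = -2854 + 4 \left(-6\right) = -2854 - 24 = -2878$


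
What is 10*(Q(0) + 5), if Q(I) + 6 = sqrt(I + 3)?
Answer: -10 + 10*sqrt(3) ≈ 7.3205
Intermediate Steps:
Q(I) = -6 + sqrt(3 + I) (Q(I) = -6 + sqrt(I + 3) = -6 + sqrt(3 + I))
10*(Q(0) + 5) = 10*((-6 + sqrt(3 + 0)) + 5) = 10*((-6 + sqrt(3)) + 5) = 10*(-1 + sqrt(3)) = -10 + 10*sqrt(3)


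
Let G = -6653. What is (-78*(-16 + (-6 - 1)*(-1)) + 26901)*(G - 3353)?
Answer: -276195618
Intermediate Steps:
(-78*(-16 + (-6 - 1)*(-1)) + 26901)*(G - 3353) = (-78*(-16 + (-6 - 1)*(-1)) + 26901)*(-6653 - 3353) = (-78*(-16 - 7*(-1)) + 26901)*(-10006) = (-78*(-16 + 7) + 26901)*(-10006) = (-78*(-9) + 26901)*(-10006) = (702 + 26901)*(-10006) = 27603*(-10006) = -276195618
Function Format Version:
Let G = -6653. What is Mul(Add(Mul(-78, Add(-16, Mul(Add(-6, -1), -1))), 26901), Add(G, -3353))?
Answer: -276195618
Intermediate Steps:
Mul(Add(Mul(-78, Add(-16, Mul(Add(-6, -1), -1))), 26901), Add(G, -3353)) = Mul(Add(Mul(-78, Add(-16, Mul(Add(-6, -1), -1))), 26901), Add(-6653, -3353)) = Mul(Add(Mul(-78, Add(-16, Mul(-7, -1))), 26901), -10006) = Mul(Add(Mul(-78, Add(-16, 7)), 26901), -10006) = Mul(Add(Mul(-78, -9), 26901), -10006) = Mul(Add(702, 26901), -10006) = Mul(27603, -10006) = -276195618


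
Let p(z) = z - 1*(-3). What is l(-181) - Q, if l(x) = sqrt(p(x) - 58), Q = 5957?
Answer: -5957 + 2*I*sqrt(59) ≈ -5957.0 + 15.362*I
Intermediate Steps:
p(z) = 3 + z (p(z) = z + 3 = 3 + z)
l(x) = sqrt(-55 + x) (l(x) = sqrt((3 + x) - 58) = sqrt(-55 + x))
l(-181) - Q = sqrt(-55 - 181) - 1*5957 = sqrt(-236) - 5957 = 2*I*sqrt(59) - 5957 = -5957 + 2*I*sqrt(59)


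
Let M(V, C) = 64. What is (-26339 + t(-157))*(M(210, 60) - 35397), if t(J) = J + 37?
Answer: 934875847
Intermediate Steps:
t(J) = 37 + J
(-26339 + t(-157))*(M(210, 60) - 35397) = (-26339 + (37 - 157))*(64 - 35397) = (-26339 - 120)*(-35333) = -26459*(-35333) = 934875847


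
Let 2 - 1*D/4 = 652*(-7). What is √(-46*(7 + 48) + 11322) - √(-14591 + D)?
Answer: -√3673 + 2*√2198 ≈ 33.160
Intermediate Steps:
D = 18264 (D = 8 - 2608*(-7) = 8 - 4*(-4564) = 8 + 18256 = 18264)
√(-46*(7 + 48) + 11322) - √(-14591 + D) = √(-46*(7 + 48) + 11322) - √(-14591 + 18264) = √(-46*55 + 11322) - √3673 = √(-2530 + 11322) - √3673 = √8792 - √3673 = 2*√2198 - √3673 = -√3673 + 2*√2198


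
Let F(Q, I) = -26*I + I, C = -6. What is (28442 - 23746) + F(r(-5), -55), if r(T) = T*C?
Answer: 6071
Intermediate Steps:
r(T) = -6*T (r(T) = T*(-6) = -6*T)
F(Q, I) = -25*I
(28442 - 23746) + F(r(-5), -55) = (28442 - 23746) - 25*(-55) = 4696 + 1375 = 6071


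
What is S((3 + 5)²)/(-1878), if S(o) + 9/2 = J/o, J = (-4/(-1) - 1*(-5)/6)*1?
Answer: 1699/721152 ≈ 0.0023560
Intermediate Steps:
J = 29/6 (J = (-4*(-1) + 5*(⅙))*1 = (4 + ⅚)*1 = (29/6)*1 = 29/6 ≈ 4.8333)
S(o) = -9/2 + 29/(6*o)
S((3 + 5)²)/(-1878) = ((29 - 27*(3 + 5)²)/(6*((3 + 5)²)))/(-1878) = ((29 - 27*8²)/(6*(8²)))*(-1/1878) = ((⅙)*(29 - 27*64)/64)*(-1/1878) = ((⅙)*(1/64)*(29 - 1728))*(-1/1878) = ((⅙)*(1/64)*(-1699))*(-1/1878) = -1699/384*(-1/1878) = 1699/721152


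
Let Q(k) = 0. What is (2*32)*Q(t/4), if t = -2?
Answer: 0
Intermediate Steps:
(2*32)*Q(t/4) = (2*32)*0 = 64*0 = 0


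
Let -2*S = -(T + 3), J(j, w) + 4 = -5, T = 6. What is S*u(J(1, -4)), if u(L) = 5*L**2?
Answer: 3645/2 ≈ 1822.5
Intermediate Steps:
J(j, w) = -9 (J(j, w) = -4 - 5 = -9)
S = 9/2 (S = -(-1)*(6 + 3)/2 = -(-1)*9/2 = -1/2*(-9) = 9/2 ≈ 4.5000)
S*u(J(1, -4)) = 9*(5*(-9)**2)/2 = 9*(5*81)/2 = (9/2)*405 = 3645/2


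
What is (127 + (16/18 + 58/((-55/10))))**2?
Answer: 134954689/9801 ≈ 13769.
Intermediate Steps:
(127 + (16/18 + 58/((-55/10))))**2 = (127 + (16*(1/18) + 58/((-55*1/10))))**2 = (127 + (8/9 + 58/(-11/2)))**2 = (127 + (8/9 + 58*(-2/11)))**2 = (127 + (8/9 - 116/11))**2 = (127 - 956/99)**2 = (11617/99)**2 = 134954689/9801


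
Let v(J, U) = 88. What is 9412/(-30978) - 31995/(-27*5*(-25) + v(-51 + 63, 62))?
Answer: -511867433/53638407 ≈ -9.5429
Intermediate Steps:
9412/(-30978) - 31995/(-27*5*(-25) + v(-51 + 63, 62)) = 9412/(-30978) - 31995/(-27*5*(-25) + 88) = 9412*(-1/30978) - 31995/(-135*(-25) + 88) = -4706/15489 - 31995/(3375 + 88) = -4706/15489 - 31995/3463 = -511867433/53638407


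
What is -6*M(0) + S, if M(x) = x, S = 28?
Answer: 28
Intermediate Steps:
-6*M(0) + S = -6*0 + 28 = 0 + 28 = 28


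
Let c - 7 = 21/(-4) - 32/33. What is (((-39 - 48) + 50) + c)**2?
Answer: 22857961/17424 ≈ 1311.9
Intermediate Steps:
c = 103/132 (c = 7 + (21/(-4) - 32/33) = 7 + (21*(-1/4) - 32*1/33) = 7 + (-21/4 - 32/33) = 7 - 821/132 = 103/132 ≈ 0.78030)
(((-39 - 48) + 50) + c)**2 = (((-39 - 48) + 50) + 103/132)**2 = ((-87 + 50) + 103/132)**2 = (-37 + 103/132)**2 = (-4781/132)**2 = 22857961/17424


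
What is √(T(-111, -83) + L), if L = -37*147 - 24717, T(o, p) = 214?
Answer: I*√29942 ≈ 173.04*I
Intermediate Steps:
L = -30156 (L = -5439 - 24717 = -30156)
√(T(-111, -83) + L) = √(214 - 30156) = √(-29942) = I*√29942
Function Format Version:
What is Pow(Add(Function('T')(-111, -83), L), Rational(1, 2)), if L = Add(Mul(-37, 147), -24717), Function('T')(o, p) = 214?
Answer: Mul(I, Pow(29942, Rational(1, 2))) ≈ Mul(173.04, I)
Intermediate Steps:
L = -30156 (L = Add(-5439, -24717) = -30156)
Pow(Add(Function('T')(-111, -83), L), Rational(1, 2)) = Pow(Add(214, -30156), Rational(1, 2)) = Pow(-29942, Rational(1, 2)) = Mul(I, Pow(29942, Rational(1, 2)))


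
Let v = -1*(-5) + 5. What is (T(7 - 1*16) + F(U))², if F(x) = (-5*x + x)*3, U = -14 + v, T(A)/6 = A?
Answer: 36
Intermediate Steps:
T(A) = 6*A
v = 10 (v = 5 + 5 = 10)
U = -4 (U = -14 + 10 = -4)
F(x) = -12*x (F(x) = -4*x*3 = -12*x)
(T(7 - 1*16) + F(U))² = (6*(7 - 1*16) - 12*(-4))² = (6*(7 - 16) + 48)² = (6*(-9) + 48)² = (-54 + 48)² = (-6)² = 36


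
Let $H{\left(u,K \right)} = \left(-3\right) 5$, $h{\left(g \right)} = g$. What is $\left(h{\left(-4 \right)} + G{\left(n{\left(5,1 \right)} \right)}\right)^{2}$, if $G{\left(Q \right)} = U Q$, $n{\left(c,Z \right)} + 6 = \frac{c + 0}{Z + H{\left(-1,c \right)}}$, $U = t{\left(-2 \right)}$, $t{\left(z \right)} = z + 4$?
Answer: $\frac{13689}{49} \approx 279.37$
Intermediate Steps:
$H{\left(u,K \right)} = -15$
$t{\left(z \right)} = 4 + z$
$U = 2$ ($U = 4 - 2 = 2$)
$n{\left(c,Z \right)} = -6 + \frac{c}{-15 + Z}$ ($n{\left(c,Z \right)} = -6 + \frac{c + 0}{Z - 15} = -6 + \frac{c}{-15 + Z}$)
$G{\left(Q \right)} = 2 Q$
$\left(h{\left(-4 \right)} + G{\left(n{\left(5,1 \right)} \right)}\right)^{2} = \left(-4 + 2 \frac{90 + 5 - 6}{-15 + 1}\right)^{2} = \left(-4 + 2 \frac{90 + 5 - 6}{-14}\right)^{2} = \left(-4 + 2 \left(\left(- \frac{1}{14}\right) 89\right)\right)^{2} = \left(-4 + 2 \left(- \frac{89}{14}\right)\right)^{2} = \left(-4 - \frac{89}{7}\right)^{2} = \left(- \frac{117}{7}\right)^{2} = \frac{13689}{49}$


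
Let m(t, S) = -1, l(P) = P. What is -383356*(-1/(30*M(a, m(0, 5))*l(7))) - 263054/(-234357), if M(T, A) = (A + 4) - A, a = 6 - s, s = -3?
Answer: 7505260621/16404990 ≈ 457.50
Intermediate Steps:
a = 9 (a = 6 - 1*(-3) = 6 + 3 = 9)
M(T, A) = 4 (M(T, A) = (4 + A) - A = 4)
-383356*(-1/(30*M(a, m(0, 5))*l(7))) - 263054/(-234357) = -383356/((4*(-30))*7) - 263054/(-234357) = -383356/((-120*7)) - 263054*(-1/234357) = -383356/(-840) + 263054/234357 = -383356*(-1/840) + 263054/234357 = 95839/210 + 263054/234357 = 7505260621/16404990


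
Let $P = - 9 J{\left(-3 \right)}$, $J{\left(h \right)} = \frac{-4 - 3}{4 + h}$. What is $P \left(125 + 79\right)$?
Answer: $12852$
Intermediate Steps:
$J{\left(h \right)} = - \frac{7}{4 + h}$
$P = 63$ ($P = - 9 \left(- \frac{7}{4 - 3}\right) = - 9 \left(- \frac{7}{1}\right) = - 9 \left(\left(-7\right) 1\right) = \left(-9\right) \left(-7\right) = 63$)
$P \left(125 + 79\right) = 63 \left(125 + 79\right) = 63 \cdot 204 = 12852$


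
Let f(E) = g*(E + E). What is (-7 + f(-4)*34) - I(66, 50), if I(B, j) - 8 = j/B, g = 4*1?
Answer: -36424/33 ≈ -1103.8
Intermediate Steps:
g = 4
f(E) = 8*E (f(E) = 4*(E + E) = 4*(2*E) = 8*E)
I(B, j) = 8 + j/B
(-7 + f(-4)*34) - I(66, 50) = (-7 + (8*(-4))*34) - (8 + 50/66) = (-7 - 32*34) - (8 + 50*(1/66)) = (-7 - 1088) - (8 + 25/33) = -1095 - 1*289/33 = -1095 - 289/33 = -36424/33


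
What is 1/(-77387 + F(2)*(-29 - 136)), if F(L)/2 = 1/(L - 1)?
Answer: -1/77717 ≈ -1.2867e-5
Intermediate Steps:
F(L) = 2/(-1 + L) (F(L) = 2/(L - 1) = 2/(-1 + L))
1/(-77387 + F(2)*(-29 - 136)) = 1/(-77387 + (2/(-1 + 2))*(-29 - 136)) = 1/(-77387 + (2/1)*(-165)) = 1/(-77387 + (2*1)*(-165)) = 1/(-77387 + 2*(-165)) = 1/(-77387 - 330) = 1/(-77717) = -1/77717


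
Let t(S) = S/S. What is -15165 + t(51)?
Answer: -15164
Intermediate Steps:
t(S) = 1
-15165 + t(51) = -15165 + 1 = -15164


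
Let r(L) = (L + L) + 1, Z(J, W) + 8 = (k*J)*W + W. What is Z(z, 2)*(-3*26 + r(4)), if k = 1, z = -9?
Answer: 1656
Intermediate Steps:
Z(J, W) = -8 + W + J*W (Z(J, W) = -8 + ((1*J)*W + W) = -8 + (J*W + W) = -8 + (W + J*W) = -8 + W + J*W)
r(L) = 1 + 2*L (r(L) = 2*L + 1 = 1 + 2*L)
Z(z, 2)*(-3*26 + r(4)) = (-8 + 2 - 9*2)*(-3*26 + (1 + 2*4)) = (-8 + 2 - 18)*(-78 + (1 + 8)) = -24*(-78 + 9) = -24*(-69) = 1656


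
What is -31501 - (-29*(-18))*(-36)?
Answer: -12709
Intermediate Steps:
-31501 - (-29*(-18))*(-36) = -31501 - 522*(-36) = -31501 - 1*(-18792) = -31501 + 18792 = -12709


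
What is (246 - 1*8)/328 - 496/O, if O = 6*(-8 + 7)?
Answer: 41029/492 ≈ 83.392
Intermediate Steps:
O = -6 (O = 6*(-1) = -6)
(246 - 1*8)/328 - 496/O = (246 - 1*8)/328 - 496/(-6) = (246 - 8)*(1/328) - 496*(-1/6) = 238*(1/328) + 248/3 = 119/164 + 248/3 = 41029/492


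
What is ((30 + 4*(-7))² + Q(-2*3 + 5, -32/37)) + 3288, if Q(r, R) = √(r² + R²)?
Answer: 3292 + √2393/37 ≈ 3293.3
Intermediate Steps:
Q(r, R) = √(R² + r²)
((30 + 4*(-7))² + Q(-2*3 + 5, -32/37)) + 3288 = ((30 + 4*(-7))² + √((-32/37)² + (-2*3 + 5)²)) + 3288 = ((30 - 28)² + √((-32*1/37)² + (-6 + 5)²)) + 3288 = (2² + √((-32/37)² + (-1)²)) + 3288 = (4 + √(1024/1369 + 1)) + 3288 = (4 + √(2393/1369)) + 3288 = (4 + √2393/37) + 3288 = 3292 + √2393/37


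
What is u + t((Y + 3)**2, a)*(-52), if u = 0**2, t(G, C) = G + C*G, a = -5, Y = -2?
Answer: 208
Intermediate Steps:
u = 0
u + t((Y + 3)**2, a)*(-52) = 0 + ((-2 + 3)**2*(1 - 5))*(-52) = 0 + (1**2*(-4))*(-52) = 0 + (1*(-4))*(-52) = 0 - 4*(-52) = 0 + 208 = 208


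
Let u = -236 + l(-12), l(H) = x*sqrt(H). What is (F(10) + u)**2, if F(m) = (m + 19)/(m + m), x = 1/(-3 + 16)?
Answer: 3718921489/67600 - 4691*I*sqrt(3)/65 ≈ 55014.0 - 125.0*I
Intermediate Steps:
x = 1/13 ≈ 0.076923
F(m) = (19 + m)/(2*m) (F(m) = (19 + m)/((2*m)) = (19 + m)*(1/(2*m)) = (19 + m)/(2*m))
l(H) = sqrt(H)/13
u = -236 + 2*I*sqrt(3)/13 (u = -236 + sqrt(-12)/13 = -236 + (2*I*sqrt(3))/13 = -236 + 2*I*sqrt(3)/13 ≈ -236.0 + 0.26647*I)
(F(10) + u)**2 = ((1/2)*(19 + 10)/10 + (-236 + 2*I*sqrt(3)/13))**2 = ((1/2)*(1/10)*29 + (-236 + 2*I*sqrt(3)/13))**2 = (29/20 + (-236 + 2*I*sqrt(3)/13))**2 = (-4691/20 + 2*I*sqrt(3)/13)**2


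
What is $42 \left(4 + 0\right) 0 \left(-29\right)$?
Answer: $0$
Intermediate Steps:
$42 \left(4 + 0\right) 0 \left(-29\right) = 42 \cdot 4 \cdot 0 \left(-29\right) = 42 \cdot 0 \left(-29\right) = 0 \left(-29\right) = 0$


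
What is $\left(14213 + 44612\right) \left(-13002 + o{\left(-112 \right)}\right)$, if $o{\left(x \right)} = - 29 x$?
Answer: $-573779050$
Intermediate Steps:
$\left(14213 + 44612\right) \left(-13002 + o{\left(-112 \right)}\right) = \left(14213 + 44612\right) \left(-13002 - -3248\right) = 58825 \left(-13002 + 3248\right) = 58825 \left(-9754\right) = -573779050$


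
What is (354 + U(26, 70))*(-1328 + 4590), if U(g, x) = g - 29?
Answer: 1144962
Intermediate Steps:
U(g, x) = -29 + g
(354 + U(26, 70))*(-1328 + 4590) = (354 + (-29 + 26))*(-1328 + 4590) = (354 - 3)*3262 = 351*3262 = 1144962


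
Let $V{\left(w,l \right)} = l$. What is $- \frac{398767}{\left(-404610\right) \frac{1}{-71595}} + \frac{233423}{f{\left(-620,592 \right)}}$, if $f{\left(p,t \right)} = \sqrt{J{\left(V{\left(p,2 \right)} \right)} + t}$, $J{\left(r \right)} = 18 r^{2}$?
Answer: $- \frac{1903314891}{26974} + \frac{233423 \sqrt{166}}{332} \approx -61503.0$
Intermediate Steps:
$f{\left(p,t \right)} = \sqrt{72 + t}$ ($f{\left(p,t \right)} = \sqrt{18 \cdot 2^{2} + t} = \sqrt{18 \cdot 4 + t} = \sqrt{72 + t}$)
$- \frac{398767}{\left(-404610\right) \frac{1}{-71595}} + \frac{233423}{f{\left(-620,592 \right)}} = - \frac{398767}{\left(-404610\right) \frac{1}{-71595}} + \frac{233423}{\sqrt{72 + 592}} = - \frac{398767}{\left(-404610\right) \left(- \frac{1}{71595}\right)} + \frac{233423}{\sqrt{664}} = - \frac{398767}{\frac{26974}{4773}} + \frac{233423}{2 \sqrt{166}} = \left(-398767\right) \frac{4773}{26974} + 233423 \frac{\sqrt{166}}{332} = - \frac{1903314891}{26974} + \frac{233423 \sqrt{166}}{332}$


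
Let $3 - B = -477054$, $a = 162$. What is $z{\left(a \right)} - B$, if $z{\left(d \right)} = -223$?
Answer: $-477280$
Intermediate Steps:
$B = 477057$ ($B = 3 - -477054 = 3 + 477054 = 477057$)
$z{\left(a \right)} - B = -223 - 477057 = -477280$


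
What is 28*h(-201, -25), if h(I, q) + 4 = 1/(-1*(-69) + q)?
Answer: -1225/11 ≈ -111.36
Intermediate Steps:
h(I, q) = -4 + 1/(69 + q) (h(I, q) = -4 + 1/(-1*(-69) + q) = -4 + 1/(69 + q))
28*h(-201, -25) = 28*((-275 - 4*(-25))/(69 - 25)) = 28*((-275 + 100)/44) = 28*((1/44)*(-175)) = 28*(-175/44) = -1225/11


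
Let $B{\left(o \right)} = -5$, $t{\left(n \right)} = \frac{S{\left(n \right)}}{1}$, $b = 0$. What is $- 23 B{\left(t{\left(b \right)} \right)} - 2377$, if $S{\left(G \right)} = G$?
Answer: $-2262$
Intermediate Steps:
$t{\left(n \right)} = n$ ($t{\left(n \right)} = \frac{n}{1} = n 1 = n$)
$- 23 B{\left(t{\left(b \right)} \right)} - 2377 = \left(-23\right) \left(-5\right) - 2377 = 115 - 2377 = -2262$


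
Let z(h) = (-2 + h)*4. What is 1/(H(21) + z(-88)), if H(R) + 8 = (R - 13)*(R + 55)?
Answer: 1/240 ≈ 0.0041667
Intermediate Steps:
H(R) = -8 + (-13 + R)*(55 + R) (H(R) = -8 + (R - 13)*(R + 55) = -8 + (-13 + R)*(55 + R))
z(h) = -8 + 4*h
1/(H(21) + z(-88)) = 1/((-723 + 21² + 42*21) + (-8 + 4*(-88))) = 1/((-723 + 441 + 882) + (-8 - 352)) = 1/(600 - 360) = 1/240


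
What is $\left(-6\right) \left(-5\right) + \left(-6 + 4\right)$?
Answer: $28$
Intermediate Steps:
$\left(-6\right) \left(-5\right) + \left(-6 + 4\right) = 30 - 2 = 28$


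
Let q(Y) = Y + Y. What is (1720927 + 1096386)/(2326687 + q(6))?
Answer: 2817313/2326699 ≈ 1.2109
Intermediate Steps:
q(Y) = 2*Y
(1720927 + 1096386)/(2326687 + q(6)) = (1720927 + 1096386)/(2326687 + 2*6) = 2817313/(2326687 + 12) = 2817313/2326699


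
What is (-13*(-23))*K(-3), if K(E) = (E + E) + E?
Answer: -2691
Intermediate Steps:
K(E) = 3*E (K(E) = 2*E + E = 3*E)
(-13*(-23))*K(-3) = (-13*(-23))*(3*(-3)) = 299*(-9) = -2691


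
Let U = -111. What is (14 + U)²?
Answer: 9409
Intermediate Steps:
(14 + U)² = (14 - 111)² = (-97)² = 9409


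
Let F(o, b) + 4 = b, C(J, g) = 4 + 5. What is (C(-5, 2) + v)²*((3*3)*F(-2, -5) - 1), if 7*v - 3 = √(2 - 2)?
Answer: -357192/49 ≈ -7289.6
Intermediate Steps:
C(J, g) = 9
F(o, b) = -4 + b
v = 3/7 (v = 3/7 + √(2 - 2)/7 = 3/7 + √0/7 = 3/7 + (⅐)*0 = 3/7 + 0 = 3/7 ≈ 0.42857)
(C(-5, 2) + v)²*((3*3)*F(-2, -5) - 1) = (9 + 3/7)²*((3*3)*(-4 - 5) - 1) = (66/7)²*(9*(-9) - 1) = 4356*(-81 - 1)/49 = (4356/49)*(-82) = -357192/49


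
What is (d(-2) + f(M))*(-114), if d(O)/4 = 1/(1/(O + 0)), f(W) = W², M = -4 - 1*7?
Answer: -12882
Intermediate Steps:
M = -11 (M = -4 - 7 = -11)
d(O) = 4*O (d(O) = 4/(1/(O + 0)) = 4/(1/O) = 4*O)
(d(-2) + f(M))*(-114) = (4*(-2) + (-11)²)*(-114) = (-8 + 121)*(-114) = 113*(-114) = -12882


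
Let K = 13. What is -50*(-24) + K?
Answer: 1213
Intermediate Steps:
-50*(-24) + K = -50*(-24) + 13 = 1200 + 13 = 1213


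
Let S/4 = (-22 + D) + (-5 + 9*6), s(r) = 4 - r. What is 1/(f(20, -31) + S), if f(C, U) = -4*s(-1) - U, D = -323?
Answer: -1/1173 ≈ -0.00085251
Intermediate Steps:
f(C, U) = -20 - U (f(C, U) = -4*(4 - 1*(-1)) - U = -4*(4 + 1) - U = -4*5 - U = -20 - U)
S = -1184 (S = 4*((-22 - 323) + (-5 + 9*6)) = 4*(-345 + (-5 + 54)) = 4*(-345 + 49) = 4*(-296) = -1184)
1/(f(20, -31) + S) = 1/((-20 - 1*(-31)) - 1184) = 1/((-20 + 31) - 1184) = 1/(11 - 1184) = 1/(-1173) = -1/1173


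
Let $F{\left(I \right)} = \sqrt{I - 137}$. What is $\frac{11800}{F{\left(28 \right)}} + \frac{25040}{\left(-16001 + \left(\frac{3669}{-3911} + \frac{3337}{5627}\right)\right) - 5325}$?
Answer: $- \frac{275530106440}{234666538839} - \frac{11800 i \sqrt{109}}{109} \approx -1.1741 - 1130.2 i$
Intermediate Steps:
$F{\left(I \right)} = \sqrt{-137 + I}$
$\frac{11800}{F{\left(28 \right)}} + \frac{25040}{\left(-16001 + \left(\frac{3669}{-3911} + \frac{3337}{5627}\right)\right) - 5325} = \frac{11800}{\sqrt{-137 + 28}} + \frac{25040}{\left(-16001 + \left(\frac{3669}{-3911} + \frac{3337}{5627}\right)\right) - 5325} = \frac{11800}{\sqrt{-109}} + \frac{25040}{\left(-16001 + \left(3669 \left(- \frac{1}{3911}\right) + 3337 \cdot \frac{1}{5627}\right)\right) - 5325} = \frac{11800}{i \sqrt{109}} + \frac{25040}{\left(-16001 + \left(- \frac{3669}{3911} + \frac{3337}{5627}\right)\right) - 5325} = 11800 \left(- \frac{i \sqrt{109}}{109}\right) + \frac{25040}{\left(-16001 - \frac{7594456}{22007197}\right) - 5325} = - \frac{11800 i \sqrt{109}}{109} + \frac{25040}{- \frac{352144753653}{22007197} - 5325} = - \frac{11800 i \sqrt{109}}{109} + \frac{25040}{- \frac{469333077678}{22007197}} = - \frac{11800 i \sqrt{109}}{109} + 25040 \left(- \frac{22007197}{469333077678}\right) = - \frac{11800 i \sqrt{109}}{109} - \frac{275530106440}{234666538839} = - \frac{275530106440}{234666538839} - \frac{11800 i \sqrt{109}}{109}$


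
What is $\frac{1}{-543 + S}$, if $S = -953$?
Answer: $- \frac{1}{1496} \approx -0.00066845$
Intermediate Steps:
$\frac{1}{-543 + S} = \frac{1}{-543 - 953} = \frac{1}{-1496} = - \frac{1}{1496}$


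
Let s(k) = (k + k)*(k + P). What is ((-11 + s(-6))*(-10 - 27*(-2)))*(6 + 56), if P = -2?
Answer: 231880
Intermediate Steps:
s(k) = 2*k*(-2 + k) (s(k) = (k + k)*(k - 2) = (2*k)*(-2 + k) = 2*k*(-2 + k))
((-11 + s(-6))*(-10 - 27*(-2)))*(6 + 56) = ((-11 + 2*(-6)*(-2 - 6))*(-10 - 27*(-2)))*(6 + 56) = ((-11 + 2*(-6)*(-8))*(-10 + 54))*62 = ((-11 + 96)*44)*62 = (85*44)*62 = 3740*62 = 231880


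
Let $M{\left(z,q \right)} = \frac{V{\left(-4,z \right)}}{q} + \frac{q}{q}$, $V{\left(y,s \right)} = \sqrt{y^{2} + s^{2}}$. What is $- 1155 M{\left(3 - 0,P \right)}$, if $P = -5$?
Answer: $0$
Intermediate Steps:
$V{\left(y,s \right)} = \sqrt{s^{2} + y^{2}}$
$M{\left(z,q \right)} = 1 + \frac{\sqrt{16 + z^{2}}}{q}$ ($M{\left(z,q \right)} = \frac{\sqrt{z^{2} + \left(-4\right)^{2}}}{q} + \frac{q}{q} = \frac{\sqrt{z^{2} + 16}}{q} + 1 = \frac{\sqrt{16 + z^{2}}}{q} + 1 = 1 + \frac{\sqrt{16 + z^{2}}}{q}$)
$- 1155 M{\left(3 - 0,P \right)} = - 1155 \frac{-5 + \sqrt{16 + \left(3 - 0\right)^{2}}}{-5} = - 1155 \left(- \frac{-5 + \sqrt{16 + \left(3 + 0\right)^{2}}}{5}\right) = - 1155 \left(- \frac{-5 + \sqrt{16 + 3^{2}}}{5}\right) = - 1155 \left(- \frac{-5 + \sqrt{16 + 9}}{5}\right) = - 1155 \left(- \frac{-5 + \sqrt{25}}{5}\right) = - 1155 \left(- \frac{-5 + 5}{5}\right) = - 1155 \left(\left(- \frac{1}{5}\right) 0\right) = \left(-1155\right) 0 = 0$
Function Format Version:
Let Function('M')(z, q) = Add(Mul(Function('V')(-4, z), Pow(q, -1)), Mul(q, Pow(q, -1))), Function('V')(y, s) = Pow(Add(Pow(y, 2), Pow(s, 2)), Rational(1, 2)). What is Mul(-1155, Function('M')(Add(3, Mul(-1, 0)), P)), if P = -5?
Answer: 0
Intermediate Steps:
Function('V')(y, s) = Pow(Add(Pow(s, 2), Pow(y, 2)), Rational(1, 2))
Function('M')(z, q) = Add(1, Mul(Pow(q, -1), Pow(Add(16, Pow(z, 2)), Rational(1, 2)))) (Function('M')(z, q) = Add(Mul(Pow(Add(Pow(z, 2), Pow(-4, 2)), Rational(1, 2)), Pow(q, -1)), Mul(q, Pow(q, -1))) = Add(Mul(Pow(Add(Pow(z, 2), 16), Rational(1, 2)), Pow(q, -1)), 1) = Add(Mul(Pow(Add(16, Pow(z, 2)), Rational(1, 2)), Pow(q, -1)), 1) = Add(Mul(Pow(q, -1), Pow(Add(16, Pow(z, 2)), Rational(1, 2))), 1) = Add(1, Mul(Pow(q, -1), Pow(Add(16, Pow(z, 2)), Rational(1, 2)))))
Mul(-1155, Function('M')(Add(3, Mul(-1, 0)), P)) = Mul(-1155, Mul(Pow(-5, -1), Add(-5, Pow(Add(16, Pow(Add(3, Mul(-1, 0)), 2)), Rational(1, 2))))) = Mul(-1155, Mul(Rational(-1, 5), Add(-5, Pow(Add(16, Pow(Add(3, 0), 2)), Rational(1, 2))))) = Mul(-1155, Mul(Rational(-1, 5), Add(-5, Pow(Add(16, Pow(3, 2)), Rational(1, 2))))) = Mul(-1155, Mul(Rational(-1, 5), Add(-5, Pow(Add(16, 9), Rational(1, 2))))) = Mul(-1155, Mul(Rational(-1, 5), Add(-5, Pow(25, Rational(1, 2))))) = Mul(-1155, Mul(Rational(-1, 5), Add(-5, 5))) = Mul(-1155, Mul(Rational(-1, 5), 0)) = Mul(-1155, 0) = 0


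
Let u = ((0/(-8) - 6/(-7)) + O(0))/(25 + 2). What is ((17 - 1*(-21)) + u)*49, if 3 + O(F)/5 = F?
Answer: 5509/3 ≈ 1836.3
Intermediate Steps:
O(F) = -15 + 5*F
u = -11/21 (u = ((0/(-8) - 6/(-7)) + (-15 + 5*0))/(25 + 2) = ((0*(-⅛) - 6*(-⅐)) + (-15 + 0))/27 = ((0 + 6/7) - 15)*(1/27) = (6/7 - 15)*(1/27) = -99/7*1/27 = -11/21 ≈ -0.52381)
((17 - 1*(-21)) + u)*49 = ((17 - 1*(-21)) - 11/21)*49 = ((17 + 21) - 11/21)*49 = (38 - 11/21)*49 = (787/21)*49 = 5509/3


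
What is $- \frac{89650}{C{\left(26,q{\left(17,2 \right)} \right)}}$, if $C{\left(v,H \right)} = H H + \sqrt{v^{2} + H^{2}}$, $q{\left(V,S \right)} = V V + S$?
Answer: $- \frac{3795825825}{3585393202} + \frac{44825 \sqrt{85357}}{3585393202} \approx -1.055$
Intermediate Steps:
$q{\left(V,S \right)} = S + V^{2}$ ($q{\left(V,S \right)} = V^{2} + S = S + V^{2}$)
$C{\left(v,H \right)} = H^{2} + \sqrt{H^{2} + v^{2}}$
$- \frac{89650}{C{\left(26,q{\left(17,2 \right)} \right)}} = - \frac{89650}{\left(2 + 17^{2}\right)^{2} + \sqrt{\left(2 + 17^{2}\right)^{2} + 26^{2}}} = - \frac{89650}{\left(2 + 289\right)^{2} + \sqrt{\left(2 + 289\right)^{2} + 676}} = - \frac{89650}{291^{2} + \sqrt{291^{2} + 676}} = - \frac{89650}{84681 + \sqrt{84681 + 676}} = - \frac{89650}{84681 + \sqrt{85357}}$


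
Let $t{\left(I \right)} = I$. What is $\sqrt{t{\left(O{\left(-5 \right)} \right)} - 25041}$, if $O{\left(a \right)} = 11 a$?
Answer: $2 i \sqrt{6274} \approx 158.42 i$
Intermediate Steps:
$\sqrt{t{\left(O{\left(-5 \right)} \right)} - 25041} = \sqrt{11 \left(-5\right) - 25041} = \sqrt{-55 - 25041} = \sqrt{-25096} = 2 i \sqrt{6274}$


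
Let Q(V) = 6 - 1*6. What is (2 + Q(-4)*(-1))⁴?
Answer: 16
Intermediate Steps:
Q(V) = 0 (Q(V) = 6 - 6 = 0)
(2 + Q(-4)*(-1))⁴ = (2 + 0*(-1))⁴ = (2 + 0)⁴ = 2⁴ = 16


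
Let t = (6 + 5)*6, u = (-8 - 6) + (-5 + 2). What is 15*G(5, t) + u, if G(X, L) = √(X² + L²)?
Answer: -17 + 15*√4381 ≈ 975.84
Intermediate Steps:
u = -17 (u = -14 - 3 = -17)
t = 66 (t = 11*6 = 66)
G(X, L) = √(L² + X²)
15*G(5, t) + u = 15*√(66² + 5²) - 17 = 15*√(4356 + 25) - 17 = 15*√4381 - 17 = -17 + 15*√4381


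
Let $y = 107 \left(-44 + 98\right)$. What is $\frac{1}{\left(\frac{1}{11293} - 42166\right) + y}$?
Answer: $- \frac{11293}{410929683} \approx -2.7482 \cdot 10^{-5}$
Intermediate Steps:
$y = 5778$ ($y = 107 \cdot 54 = 5778$)
$\frac{1}{\left(\frac{1}{11293} - 42166\right) + y} = \frac{1}{\left(\frac{1}{11293} - 42166\right) + 5778} = \frac{1}{- \frac{476180637}{11293} + 5778} = \frac{1}{- \frac{410929683}{11293}} = - \frac{11293}{410929683}$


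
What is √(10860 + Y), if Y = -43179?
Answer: 9*I*√399 ≈ 179.77*I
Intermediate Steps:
√(10860 + Y) = √(10860 - 43179) = √(-32319) = 9*I*√399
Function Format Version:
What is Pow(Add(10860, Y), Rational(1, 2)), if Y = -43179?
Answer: Mul(9, I, Pow(399, Rational(1, 2))) ≈ Mul(179.77, I)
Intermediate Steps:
Pow(Add(10860, Y), Rational(1, 2)) = Pow(Add(10860, -43179), Rational(1, 2)) = Pow(-32319, Rational(1, 2)) = Mul(9, I, Pow(399, Rational(1, 2)))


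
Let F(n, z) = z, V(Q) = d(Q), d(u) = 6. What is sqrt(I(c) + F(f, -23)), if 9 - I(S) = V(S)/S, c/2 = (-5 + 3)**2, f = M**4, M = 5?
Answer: I*sqrt(59)/2 ≈ 3.8406*I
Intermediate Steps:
V(Q) = 6
f = 625 (f = 5**4 = 625)
c = 8 (c = 2*(-5 + 3)**2 = 2*(-2)**2 = 2*4 = 8)
I(S) = 9 - 6/S
sqrt(I(c) + F(f, -23)) = sqrt((9 - 6/8) - 23) = sqrt((9 - 6*1/8) - 23) = sqrt((9 - 3/4) - 23) = sqrt(33/4 - 23) = sqrt(-59/4) = I*sqrt(59)/2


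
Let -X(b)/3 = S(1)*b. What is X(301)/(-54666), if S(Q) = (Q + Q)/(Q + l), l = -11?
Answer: -301/91110 ≈ -0.0033037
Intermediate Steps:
S(Q) = 2*Q/(-11 + Q) (S(Q) = (Q + Q)/(Q - 11) = (2*Q)/(-11 + Q) = 2*Q/(-11 + Q))
X(b) = 3*b/5 (X(b) = -3*2*1/(-11 + 1)*b = -3*2*1/(-10)*b = -3*2*1*(-1/10)*b = -(-3)*b/5 = 3*b/5)
X(301)/(-54666) = ((3/5)*301)/(-54666) = (903/5)*(-1/54666) = -301/91110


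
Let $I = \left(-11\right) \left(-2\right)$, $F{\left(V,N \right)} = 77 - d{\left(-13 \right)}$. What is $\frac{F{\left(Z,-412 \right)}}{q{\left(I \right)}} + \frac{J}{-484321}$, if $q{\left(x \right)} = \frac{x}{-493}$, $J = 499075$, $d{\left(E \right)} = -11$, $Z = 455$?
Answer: $- \frac{955580087}{484321} \approx -1973.0$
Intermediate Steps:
$F{\left(V,N \right)} = 88$ ($F{\left(V,N \right)} = 77 - -11 = 77 + 11 = 88$)
$I = 22$
$q{\left(x \right)} = - \frac{x}{493}$ ($q{\left(x \right)} = x \left(- \frac{1}{493}\right) = - \frac{x}{493}$)
$\frac{F{\left(Z,-412 \right)}}{q{\left(I \right)}} + \frac{J}{-484321} = \frac{88}{\left(- \frac{1}{493}\right) 22} + \frac{499075}{-484321} = \frac{88}{- \frac{22}{493}} + 499075 \left(- \frac{1}{484321}\right) = 88 \left(- \frac{493}{22}\right) - \frac{499075}{484321} = -1972 - \frac{499075}{484321} = - \frac{955580087}{484321}$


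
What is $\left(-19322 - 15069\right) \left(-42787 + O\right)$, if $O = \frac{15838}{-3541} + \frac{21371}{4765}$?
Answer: $\frac{24828206491508574}{16872865} \approx 1.4715 \cdot 10^{9}$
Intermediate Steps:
$O = \frac{206641}{16872865}$ ($O = 15838 \left(- \frac{1}{3541}\right) + 21371 \cdot \frac{1}{4765} = - \frac{15838}{3541} + \frac{21371}{4765} = \frac{206641}{16872865} \approx 0.012247$)
$\left(-19322 - 15069\right) \left(-42787 + O\right) = \left(-19322 - 15069\right) \left(-42787 + \frac{206641}{16872865}\right) = \left(-34391\right) \left(- \frac{721939068114}{16872865}\right) = \frac{24828206491508574}{16872865}$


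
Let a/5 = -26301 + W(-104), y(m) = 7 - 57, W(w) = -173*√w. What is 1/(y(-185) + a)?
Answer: I/(5*(-26311*I + 346*√26)) ≈ -7.5674e-6 + 5.0742e-7*I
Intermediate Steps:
y(m) = -50
a = -131505 - 1730*I*√26 (a = 5*(-26301 - 346*I*√26) = -131505 - 1730*I*√26 ≈ -1.3151e+5 - 8821.3*I)
1/(y(-185) + a) = 1/(-50 + (-131505 - 1730*I*√26)) = 1/(-131555 - 1730*I*√26)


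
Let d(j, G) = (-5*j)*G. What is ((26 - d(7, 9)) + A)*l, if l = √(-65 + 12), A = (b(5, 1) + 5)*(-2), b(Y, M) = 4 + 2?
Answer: 319*I*√53 ≈ 2322.4*I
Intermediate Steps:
d(j, G) = -5*G*j
b(Y, M) = 6
A = -22 (A = (6 + 5)*(-2) = 11*(-2) = -22)
l = I*√53 (l = √(-53) = I*√53 ≈ 7.2801*I)
((26 - d(7, 9)) + A)*l = ((26 - (-5)*9*7) - 22)*(I*√53) = ((26 - 1*(-315)) - 22)*(I*√53) = ((26 + 315) - 22)*(I*√53) = (341 - 22)*(I*√53) = 319*(I*√53) = 319*I*√53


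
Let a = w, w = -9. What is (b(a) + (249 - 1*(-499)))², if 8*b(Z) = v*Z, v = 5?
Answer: 35271721/64 ≈ 5.5112e+5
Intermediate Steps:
a = -9
b(Z) = 5*Z/8 (b(Z) = (5*Z)/8 = 5*Z/8)
(b(a) + (249 - 1*(-499)))² = ((5/8)*(-9) + (249 - 1*(-499)))² = (-45/8 + (249 + 499))² = (-45/8 + 748)² = (5939/8)² = 35271721/64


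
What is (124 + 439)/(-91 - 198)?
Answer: -563/289 ≈ -1.9481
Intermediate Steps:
(124 + 439)/(-91 - 198) = 563/(-289) = 563*(-1/289) = -563/289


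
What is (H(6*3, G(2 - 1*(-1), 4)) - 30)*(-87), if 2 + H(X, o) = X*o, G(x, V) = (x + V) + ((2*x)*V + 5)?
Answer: -53592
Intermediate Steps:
G(x, V) = 5 + V + x + 2*V*x (G(x, V) = (V + x) + (2*V*x + 5) = (V + x) + (5 + 2*V*x) = 5 + V + x + 2*V*x)
H(X, o) = -2 + X*o
(H(6*3, G(2 - 1*(-1), 4)) - 30)*(-87) = ((-2 + (6*3)*(5 + 4 + (2 - 1*(-1)) + 2*4*(2 - 1*(-1)))) - 30)*(-87) = ((-2 + 18*(5 + 4 + (2 + 1) + 2*4*(2 + 1))) - 30)*(-87) = ((-2 + 18*(5 + 4 + 3 + 2*4*3)) - 30)*(-87) = ((-2 + 18*(5 + 4 + 3 + 24)) - 30)*(-87) = ((-2 + 18*36) - 30)*(-87) = ((-2 + 648) - 30)*(-87) = (646 - 30)*(-87) = 616*(-87) = -53592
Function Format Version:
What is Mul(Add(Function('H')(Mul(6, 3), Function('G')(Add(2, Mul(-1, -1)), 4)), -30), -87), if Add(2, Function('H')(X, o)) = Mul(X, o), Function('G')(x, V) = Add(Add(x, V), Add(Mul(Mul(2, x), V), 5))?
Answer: -53592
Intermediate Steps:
Function('G')(x, V) = Add(5, V, x, Mul(2, V, x)) (Function('G')(x, V) = Add(Add(V, x), Add(Mul(2, V, x), 5)) = Add(Add(V, x), Add(5, Mul(2, V, x))) = Add(5, V, x, Mul(2, V, x)))
Function('H')(X, o) = Add(-2, Mul(X, o))
Mul(Add(Function('H')(Mul(6, 3), Function('G')(Add(2, Mul(-1, -1)), 4)), -30), -87) = Mul(Add(Add(-2, Mul(Mul(6, 3), Add(5, 4, Add(2, Mul(-1, -1)), Mul(2, 4, Add(2, Mul(-1, -1)))))), -30), -87) = Mul(Add(Add(-2, Mul(18, Add(5, 4, Add(2, 1), Mul(2, 4, Add(2, 1))))), -30), -87) = Mul(Add(Add(-2, Mul(18, Add(5, 4, 3, Mul(2, 4, 3)))), -30), -87) = Mul(Add(Add(-2, Mul(18, Add(5, 4, 3, 24))), -30), -87) = Mul(Add(Add(-2, Mul(18, 36)), -30), -87) = Mul(Add(Add(-2, 648), -30), -87) = Mul(Add(646, -30), -87) = Mul(616, -87) = -53592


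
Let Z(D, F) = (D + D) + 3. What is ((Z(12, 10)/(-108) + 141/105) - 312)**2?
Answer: 1894599729/19600 ≈ 96663.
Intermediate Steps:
Z(D, F) = 3 + 2*D (Z(D, F) = 2*D + 3 = 3 + 2*D)
((Z(12, 10)/(-108) + 141/105) - 312)**2 = (((3 + 2*12)/(-108) + 141/105) - 312)**2 = (((3 + 24)*(-1/108) + 141*(1/105)) - 312)**2 = ((27*(-1/108) + 47/35) - 312)**2 = ((-1/4 + 47/35) - 312)**2 = (153/140 - 312)**2 = (-43527/140)**2 = 1894599729/19600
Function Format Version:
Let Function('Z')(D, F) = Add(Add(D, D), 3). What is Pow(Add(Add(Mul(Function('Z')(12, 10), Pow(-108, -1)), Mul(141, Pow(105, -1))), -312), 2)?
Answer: Rational(1894599729, 19600) ≈ 96663.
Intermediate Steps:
Function('Z')(D, F) = Add(3, Mul(2, D)) (Function('Z')(D, F) = Add(Mul(2, D), 3) = Add(3, Mul(2, D)))
Pow(Add(Add(Mul(Function('Z')(12, 10), Pow(-108, -1)), Mul(141, Pow(105, -1))), -312), 2) = Pow(Add(Add(Mul(Add(3, Mul(2, 12)), Pow(-108, -1)), Mul(141, Pow(105, -1))), -312), 2) = Pow(Add(Add(Mul(Add(3, 24), Rational(-1, 108)), Mul(141, Rational(1, 105))), -312), 2) = Pow(Add(Add(Mul(27, Rational(-1, 108)), Rational(47, 35)), -312), 2) = Pow(Add(Add(Rational(-1, 4), Rational(47, 35)), -312), 2) = Pow(Add(Rational(153, 140), -312), 2) = Pow(Rational(-43527, 140), 2) = Rational(1894599729, 19600)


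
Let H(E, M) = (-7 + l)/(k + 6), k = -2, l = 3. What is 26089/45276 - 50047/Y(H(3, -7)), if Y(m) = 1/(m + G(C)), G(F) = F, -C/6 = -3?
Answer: -5502964205/6468 ≈ -8.5080e+5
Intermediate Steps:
C = 18 (C = -6*(-3) = 18)
H(E, M) = -1 (H(E, M) = (-7 + 3)/(-2 + 6) = -4/4 = -4*¼ = -1)
Y(m) = 1/(18 + m) (Y(m) = 1/(m + 18) = 1/(18 + m))
26089/45276 - 50047/Y(H(3, -7)) = 26089/45276 - 50047/(1/(18 - 1)) = 26089*(1/45276) - 50047/(1/17) = 3727/6468 - 50047/1/17 = 3727/6468 - 50047*17 = 3727/6468 - 850799 = -5502964205/6468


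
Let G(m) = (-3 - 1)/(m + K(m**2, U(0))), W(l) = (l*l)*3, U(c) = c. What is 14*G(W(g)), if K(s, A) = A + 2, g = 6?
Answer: -28/55 ≈ -0.50909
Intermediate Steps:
K(s, A) = 2 + A
W(l) = 3*l**2 (W(l) = l**2*3 = 3*l**2)
G(m) = -4/(2 + m) (G(m) = (-3 - 1)/(m + (2 + 0)) = -4/(m + 2) = -4/(2 + m))
14*G(W(g)) = 14*(-4/(2 + 3*6**2)) = 14*(-4/(2 + 3*36)) = 14*(-4/(2 + 108)) = 14*(-4/110) = 14*(-4*1/110) = 14*(-2/55) = -28/55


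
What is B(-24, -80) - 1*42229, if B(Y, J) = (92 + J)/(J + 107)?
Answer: -380057/9 ≈ -42229.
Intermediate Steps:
B(Y, J) = (92 + J)/(107 + J)
B(-24, -80) - 1*42229 = (92 - 80)/(107 - 80) - 1*42229 = 12/27 - 42229 = (1/27)*12 - 42229 = 4/9 - 42229 = -380057/9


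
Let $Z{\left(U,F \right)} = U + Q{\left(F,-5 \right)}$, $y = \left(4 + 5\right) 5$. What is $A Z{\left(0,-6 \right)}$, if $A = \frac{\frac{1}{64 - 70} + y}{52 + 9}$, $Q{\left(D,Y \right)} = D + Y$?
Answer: $- \frac{2959}{366} \approx -8.0847$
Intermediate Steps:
$y = 45$ ($y = 9 \cdot 5 = 45$)
$Z{\left(U,F \right)} = -5 + F + U$ ($Z{\left(U,F \right)} = U + \left(F - 5\right) = U + \left(-5 + F\right) = -5 + F + U$)
$A = \frac{269}{366}$ ($A = \frac{\frac{1}{64 - 70} + 45}{52 + 9} = \frac{\frac{1}{-6} + 45}{61} = \left(- \frac{1}{6} + 45\right) \frac{1}{61} = \frac{269}{6} \cdot \frac{1}{61} = \frac{269}{366} \approx 0.73497$)
$A Z{\left(0,-6 \right)} = \frac{269 \left(-5 - 6 + 0\right)}{366} = \frac{269}{366} \left(-11\right) = - \frac{2959}{366}$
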